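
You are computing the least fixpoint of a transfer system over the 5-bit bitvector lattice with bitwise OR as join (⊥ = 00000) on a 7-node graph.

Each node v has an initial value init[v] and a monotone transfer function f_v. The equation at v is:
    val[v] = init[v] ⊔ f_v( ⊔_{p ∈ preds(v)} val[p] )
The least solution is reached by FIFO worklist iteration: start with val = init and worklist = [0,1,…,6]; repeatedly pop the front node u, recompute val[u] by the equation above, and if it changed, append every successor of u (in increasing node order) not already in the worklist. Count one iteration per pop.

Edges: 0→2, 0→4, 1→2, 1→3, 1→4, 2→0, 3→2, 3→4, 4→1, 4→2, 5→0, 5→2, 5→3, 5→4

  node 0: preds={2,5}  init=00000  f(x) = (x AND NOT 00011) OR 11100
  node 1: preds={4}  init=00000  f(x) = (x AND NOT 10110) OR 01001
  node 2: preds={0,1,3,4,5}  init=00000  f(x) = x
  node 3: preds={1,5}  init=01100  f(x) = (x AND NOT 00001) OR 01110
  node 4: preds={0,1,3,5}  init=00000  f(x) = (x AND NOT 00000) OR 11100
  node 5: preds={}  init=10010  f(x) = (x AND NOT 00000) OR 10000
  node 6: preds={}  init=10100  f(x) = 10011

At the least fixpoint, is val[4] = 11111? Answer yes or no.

Worklist (10 pops):
  #1 pop 0: in=10010 → 11100 (was 00000); enqueue []
  #2 pop 1: in=00000 → 01001 (was 00000); enqueue []
  #3 pop 2: in=11111 → 11111 (was 00000); enqueue [0]
  #4 pop 3: in=11011 → 11110 (was 01100); enqueue [2]
  #5 pop 4: in=11111 → 11111 (was 00000); enqueue [1]
  #6 pop 5: in=00000 → 10010 (no change)
  #7 pop 6: in=00000 → 10111 (was 10100); enqueue []
  #8 pop 0: in=11111 → 11100 (no change)
  #9 pop 2: in=11111 → 11111 (no change)
  #10 pop 1: in=11111 → 01001 (no change)

Fixpoint:
  val[0] = 11100
  val[1] = 01001
  val[2] = 11111
  val[3] = 11110
  val[4] = 11111
  val[5] = 10010
  val[6] = 10111

yes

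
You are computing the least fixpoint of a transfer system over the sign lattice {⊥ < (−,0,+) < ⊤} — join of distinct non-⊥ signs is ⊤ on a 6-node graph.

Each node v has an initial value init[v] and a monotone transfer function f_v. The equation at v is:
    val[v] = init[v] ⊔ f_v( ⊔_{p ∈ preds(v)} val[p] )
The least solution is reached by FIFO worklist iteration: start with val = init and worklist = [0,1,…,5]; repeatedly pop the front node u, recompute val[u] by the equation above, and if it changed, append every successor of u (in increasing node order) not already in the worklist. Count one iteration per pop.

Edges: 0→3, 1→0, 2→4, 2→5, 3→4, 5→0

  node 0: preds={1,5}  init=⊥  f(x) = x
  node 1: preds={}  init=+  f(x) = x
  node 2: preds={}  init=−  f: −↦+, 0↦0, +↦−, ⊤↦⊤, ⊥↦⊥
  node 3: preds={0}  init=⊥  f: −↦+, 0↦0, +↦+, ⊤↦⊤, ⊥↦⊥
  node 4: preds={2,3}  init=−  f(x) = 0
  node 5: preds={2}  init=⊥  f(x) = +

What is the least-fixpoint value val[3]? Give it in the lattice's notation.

+

Trace (7 dequeues):
  [1] u=0 | in + | out + | prev ⊥ | push {}
  [2] u=1 | in ⊥ | out + | ==
  [3] u=2 | in ⊥ | out − | ==
  [4] u=3 | in + | out + | prev ⊥ | push {}
  [5] u=4 | in ⊤ | out ⊤ | prev − | push {}
  [6] u=5 | in − | out + | prev ⊥ | push {0}
  [7] u=0 | in + | out + | ==

Converged values:
  [0] +
  [1] +
  [2] −
  [3] +
  [4] ⊤
  [5] +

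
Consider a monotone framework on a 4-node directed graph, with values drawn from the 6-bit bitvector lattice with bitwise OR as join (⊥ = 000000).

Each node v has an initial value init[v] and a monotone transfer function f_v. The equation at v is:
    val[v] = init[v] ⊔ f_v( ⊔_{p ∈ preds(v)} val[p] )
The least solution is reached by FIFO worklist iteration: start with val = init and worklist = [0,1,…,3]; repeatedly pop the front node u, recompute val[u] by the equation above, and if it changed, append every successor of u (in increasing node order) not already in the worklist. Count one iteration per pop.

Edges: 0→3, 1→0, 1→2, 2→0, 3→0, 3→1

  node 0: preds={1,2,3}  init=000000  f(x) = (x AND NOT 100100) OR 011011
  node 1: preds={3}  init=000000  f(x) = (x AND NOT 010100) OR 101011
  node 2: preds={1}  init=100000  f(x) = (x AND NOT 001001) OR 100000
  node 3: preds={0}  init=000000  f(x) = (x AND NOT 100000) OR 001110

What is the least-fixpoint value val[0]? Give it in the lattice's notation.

Trace (6 dequeues):
  [1] u=0 | in 100000 | out 011011 | prev 000000 | push {}
  [2] u=1 | in 000000 | out 101011 | prev 000000 | push {0}
  [3] u=2 | in 101011 | out 100010 | prev 100000 | push {}
  [4] u=3 | in 011011 | out 011111 | prev 000000 | push {1}
  [5] u=0 | in 111111 | out 011011 | ==
  [6] u=1 | in 011111 | out 101011 | ==

Converged values:
  [0] 011011
  [1] 101011
  [2] 100010
  [3] 011111

011011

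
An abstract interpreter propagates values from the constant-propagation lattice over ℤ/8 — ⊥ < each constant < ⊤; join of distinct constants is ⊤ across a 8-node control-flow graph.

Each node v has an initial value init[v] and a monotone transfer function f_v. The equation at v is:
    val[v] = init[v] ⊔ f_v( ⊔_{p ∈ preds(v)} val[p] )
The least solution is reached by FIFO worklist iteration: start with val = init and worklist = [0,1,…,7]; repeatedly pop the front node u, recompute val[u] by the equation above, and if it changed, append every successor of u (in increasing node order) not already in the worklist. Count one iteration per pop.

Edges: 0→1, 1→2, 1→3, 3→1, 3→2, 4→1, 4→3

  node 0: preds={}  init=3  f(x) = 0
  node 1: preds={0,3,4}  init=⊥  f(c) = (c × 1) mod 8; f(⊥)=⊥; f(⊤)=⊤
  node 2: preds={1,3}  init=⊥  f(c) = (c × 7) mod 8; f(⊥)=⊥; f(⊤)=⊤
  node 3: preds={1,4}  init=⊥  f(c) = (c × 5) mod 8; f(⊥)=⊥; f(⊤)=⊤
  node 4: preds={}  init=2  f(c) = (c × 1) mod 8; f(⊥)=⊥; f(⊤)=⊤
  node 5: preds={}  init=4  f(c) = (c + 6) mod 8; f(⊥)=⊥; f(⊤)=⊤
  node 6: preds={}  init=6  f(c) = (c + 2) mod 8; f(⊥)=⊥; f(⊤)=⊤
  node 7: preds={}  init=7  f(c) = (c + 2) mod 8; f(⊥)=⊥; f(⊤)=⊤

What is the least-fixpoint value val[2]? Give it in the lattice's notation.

⊤

Iteration log — 10 steps:
  step 1. node 0  ⊔preds=⊥  new=⊤  old=3  +wl: 
  step 2. node 1  ⊔preds=⊤  new=⊤  old=⊥  +wl: 
  step 3. node 2  ⊔preds=⊤  new=⊤  old=⊥  +wl: 
  step 4. node 3  ⊔preds=⊤  new=⊤  old=⊥  +wl: 1,2
  step 5. node 4  ⊔preds=⊥  new=2  stable
  step 6. node 5  ⊔preds=⊥  new=4  stable
  step 7. node 6  ⊔preds=⊥  new=6  stable
  step 8. node 7  ⊔preds=⊥  new=7  stable
  step 9. node 1  ⊔preds=⊤  new=⊤  stable
  step 10. node 2  ⊔preds=⊤  new=⊤  stable

Least fixpoint reached:
  node 0: ⊤
  node 1: ⊤
  node 2: ⊤
  node 3: ⊤
  node 4: 2
  node 5: 4
  node 6: 6
  node 7: 7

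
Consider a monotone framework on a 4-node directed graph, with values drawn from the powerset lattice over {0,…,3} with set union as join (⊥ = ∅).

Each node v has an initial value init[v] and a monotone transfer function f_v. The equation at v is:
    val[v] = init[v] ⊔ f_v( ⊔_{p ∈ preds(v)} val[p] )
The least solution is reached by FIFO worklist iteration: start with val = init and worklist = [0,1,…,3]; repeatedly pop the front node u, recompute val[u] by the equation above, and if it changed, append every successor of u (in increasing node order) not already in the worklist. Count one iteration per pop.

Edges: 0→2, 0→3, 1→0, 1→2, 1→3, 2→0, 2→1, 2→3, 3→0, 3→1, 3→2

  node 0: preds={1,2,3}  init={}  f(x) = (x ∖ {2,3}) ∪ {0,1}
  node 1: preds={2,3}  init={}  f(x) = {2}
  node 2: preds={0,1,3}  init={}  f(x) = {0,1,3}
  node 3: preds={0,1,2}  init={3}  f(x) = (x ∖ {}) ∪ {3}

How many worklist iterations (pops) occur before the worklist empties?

Trace (7 dequeues):
  [1] u=0 | in {3} | out {0,1} | prev {} | push {}
  [2] u=1 | in {3} | out {2} | prev {} | push {0}
  [3] u=2 | in {0,1,2,3} | out {0,1,3} | prev {} | push {1}
  [4] u=3 | in {0,1,2,3} | out {0,1,2,3} | prev {3} | push {2}
  [5] u=0 | in {0,1,2,3} | out {0,1} | ==
  [6] u=1 | in {0,1,2,3} | out {2} | ==
  [7] u=2 | in {0,1,2,3} | out {0,1,3} | ==

Converged values:
  [0] {0,1}
  [1] {2}
  [2] {0,1,3}
  [3] {0,1,2,3}

7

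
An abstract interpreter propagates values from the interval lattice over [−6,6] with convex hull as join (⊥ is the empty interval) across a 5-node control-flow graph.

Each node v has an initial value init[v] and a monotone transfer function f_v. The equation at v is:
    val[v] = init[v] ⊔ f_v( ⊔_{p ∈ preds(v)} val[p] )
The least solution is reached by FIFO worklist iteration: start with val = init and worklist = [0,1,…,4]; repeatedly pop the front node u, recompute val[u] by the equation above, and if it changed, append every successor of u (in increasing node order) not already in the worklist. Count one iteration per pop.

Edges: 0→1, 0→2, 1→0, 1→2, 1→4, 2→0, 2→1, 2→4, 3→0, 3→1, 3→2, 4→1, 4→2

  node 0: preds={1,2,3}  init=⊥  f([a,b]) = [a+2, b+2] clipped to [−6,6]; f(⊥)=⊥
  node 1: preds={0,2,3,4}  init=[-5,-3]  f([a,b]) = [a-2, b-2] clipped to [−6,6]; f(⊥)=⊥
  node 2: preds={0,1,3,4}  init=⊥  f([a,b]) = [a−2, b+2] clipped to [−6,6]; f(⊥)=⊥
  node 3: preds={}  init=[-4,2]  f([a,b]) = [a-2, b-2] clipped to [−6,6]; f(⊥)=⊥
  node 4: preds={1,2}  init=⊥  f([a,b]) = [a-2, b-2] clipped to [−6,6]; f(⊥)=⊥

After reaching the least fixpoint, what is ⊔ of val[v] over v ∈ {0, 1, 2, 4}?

Iteration log — 10 steps:
  step 1. node 0  ⊔preds=[-5,2]  new=[-3,4]  old=⊥  +wl: 
  step 2. node 1  ⊔preds=[-4,4]  new=[-6,2]  old=[-5,-3]  +wl: 0
  step 3. node 2  ⊔preds=[-6,4]  new=[-6,6]  old=⊥  +wl: 1
  step 4. node 3  ⊔preds=⊥  new=[-4,2]  stable
  step 5. node 4  ⊔preds=[-6,6]  new=[-6,4]  old=⊥  +wl: 2
  step 6. node 0  ⊔preds=[-6,6]  new=[-4,6]  old=[-3,4]  +wl: 
  step 7. node 1  ⊔preds=[-6,6]  new=[-6,4]  old=[-6,2]  +wl: 0,4
  step 8. node 2  ⊔preds=[-6,6]  new=[-6,6]  stable
  step 9. node 0  ⊔preds=[-6,6]  new=[-4,6]  stable
  step 10. node 4  ⊔preds=[-6,6]  new=[-6,4]  stable

Least fixpoint reached:
  node 0: [-4,6]
  node 1: [-6,4]
  node 2: [-6,6]
  node 3: [-4,2]
  node 4: [-6,4]

[-6,6]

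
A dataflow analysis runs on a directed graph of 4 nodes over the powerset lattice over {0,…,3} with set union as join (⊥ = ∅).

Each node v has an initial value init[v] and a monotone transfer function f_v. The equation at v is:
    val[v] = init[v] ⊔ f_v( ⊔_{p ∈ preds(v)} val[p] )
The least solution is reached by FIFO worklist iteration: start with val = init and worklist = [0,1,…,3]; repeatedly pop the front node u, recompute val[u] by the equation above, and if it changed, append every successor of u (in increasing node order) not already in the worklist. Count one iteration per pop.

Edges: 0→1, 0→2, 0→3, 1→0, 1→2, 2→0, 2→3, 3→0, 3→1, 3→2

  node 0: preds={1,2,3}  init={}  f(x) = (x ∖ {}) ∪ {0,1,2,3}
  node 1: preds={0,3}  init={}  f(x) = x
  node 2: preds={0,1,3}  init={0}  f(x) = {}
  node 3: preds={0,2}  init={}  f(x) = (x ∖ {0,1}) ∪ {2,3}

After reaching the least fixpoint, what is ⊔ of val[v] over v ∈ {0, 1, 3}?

{0,1,2,3}

Worklist (7 pops):
  #1 pop 0: in={0} → {0,1,2,3} (was {}); enqueue []
  #2 pop 1: in={0,1,2,3} → {0,1,2,3} (was {}); enqueue [0]
  #3 pop 2: in={0,1,2,3} → {0} (no change)
  #4 pop 3: in={0,1,2,3} → {2,3} (was {}); enqueue [1,2]
  #5 pop 0: in={0,1,2,3} → {0,1,2,3} (no change)
  #6 pop 1: in={0,1,2,3} → {0,1,2,3} (no change)
  #7 pop 2: in={0,1,2,3} → {0} (no change)

Fixpoint:
  val[0] = {0,1,2,3}
  val[1] = {0,1,2,3}
  val[2] = {0}
  val[3] = {2,3}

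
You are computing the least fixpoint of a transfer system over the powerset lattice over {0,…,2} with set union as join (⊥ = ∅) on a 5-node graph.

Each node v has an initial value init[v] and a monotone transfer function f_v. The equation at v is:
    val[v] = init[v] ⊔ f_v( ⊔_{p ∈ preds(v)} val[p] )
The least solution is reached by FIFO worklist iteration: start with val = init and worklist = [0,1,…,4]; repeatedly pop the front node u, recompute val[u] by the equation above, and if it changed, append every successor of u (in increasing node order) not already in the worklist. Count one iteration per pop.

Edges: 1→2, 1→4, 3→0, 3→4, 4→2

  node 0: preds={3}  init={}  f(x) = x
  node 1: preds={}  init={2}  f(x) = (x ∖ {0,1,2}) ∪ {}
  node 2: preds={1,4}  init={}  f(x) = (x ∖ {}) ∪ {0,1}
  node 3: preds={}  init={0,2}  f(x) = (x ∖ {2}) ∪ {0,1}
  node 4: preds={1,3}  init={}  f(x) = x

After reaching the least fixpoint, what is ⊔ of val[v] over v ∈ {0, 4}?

{0,1,2}

Worklist (7 pops):
  #1 pop 0: in={0,2} → {0,2} (was {}); enqueue []
  #2 pop 1: in={} → {2} (no change)
  #3 pop 2: in={2} → {0,1,2} (was {}); enqueue []
  #4 pop 3: in={} → {0,1,2} (was {0,2}); enqueue [0]
  #5 pop 4: in={0,1,2} → {0,1,2} (was {}); enqueue [2]
  #6 pop 0: in={0,1,2} → {0,1,2} (was {0,2}); enqueue []
  #7 pop 2: in={0,1,2} → {0,1,2} (no change)

Fixpoint:
  val[0] = {0,1,2}
  val[1] = {2}
  val[2] = {0,1,2}
  val[3] = {0,1,2}
  val[4] = {0,1,2}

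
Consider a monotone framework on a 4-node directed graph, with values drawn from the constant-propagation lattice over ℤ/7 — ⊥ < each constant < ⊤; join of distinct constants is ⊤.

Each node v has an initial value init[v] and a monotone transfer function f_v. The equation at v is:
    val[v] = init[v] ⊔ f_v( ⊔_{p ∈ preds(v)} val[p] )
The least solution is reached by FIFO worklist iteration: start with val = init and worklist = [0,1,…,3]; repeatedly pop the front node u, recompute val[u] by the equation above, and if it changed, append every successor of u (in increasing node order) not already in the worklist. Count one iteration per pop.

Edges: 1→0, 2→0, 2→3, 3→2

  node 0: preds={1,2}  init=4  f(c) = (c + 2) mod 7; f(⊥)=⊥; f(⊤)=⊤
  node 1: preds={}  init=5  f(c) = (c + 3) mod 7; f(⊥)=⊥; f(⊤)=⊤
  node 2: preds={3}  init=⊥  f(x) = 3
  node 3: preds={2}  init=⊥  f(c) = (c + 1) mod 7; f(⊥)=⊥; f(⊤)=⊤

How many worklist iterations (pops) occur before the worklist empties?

Trace (6 dequeues):
  [1] u=0 | in 5 | out ⊤ | prev 4 | push {}
  [2] u=1 | in ⊥ | out 5 | ==
  [3] u=2 | in ⊥ | out 3 | prev ⊥ | push {0}
  [4] u=3 | in 3 | out 4 | prev ⊥ | push {2}
  [5] u=0 | in ⊤ | out ⊤ | ==
  [6] u=2 | in 4 | out 3 | ==

Converged values:
  [0] ⊤
  [1] 5
  [2] 3
  [3] 4

6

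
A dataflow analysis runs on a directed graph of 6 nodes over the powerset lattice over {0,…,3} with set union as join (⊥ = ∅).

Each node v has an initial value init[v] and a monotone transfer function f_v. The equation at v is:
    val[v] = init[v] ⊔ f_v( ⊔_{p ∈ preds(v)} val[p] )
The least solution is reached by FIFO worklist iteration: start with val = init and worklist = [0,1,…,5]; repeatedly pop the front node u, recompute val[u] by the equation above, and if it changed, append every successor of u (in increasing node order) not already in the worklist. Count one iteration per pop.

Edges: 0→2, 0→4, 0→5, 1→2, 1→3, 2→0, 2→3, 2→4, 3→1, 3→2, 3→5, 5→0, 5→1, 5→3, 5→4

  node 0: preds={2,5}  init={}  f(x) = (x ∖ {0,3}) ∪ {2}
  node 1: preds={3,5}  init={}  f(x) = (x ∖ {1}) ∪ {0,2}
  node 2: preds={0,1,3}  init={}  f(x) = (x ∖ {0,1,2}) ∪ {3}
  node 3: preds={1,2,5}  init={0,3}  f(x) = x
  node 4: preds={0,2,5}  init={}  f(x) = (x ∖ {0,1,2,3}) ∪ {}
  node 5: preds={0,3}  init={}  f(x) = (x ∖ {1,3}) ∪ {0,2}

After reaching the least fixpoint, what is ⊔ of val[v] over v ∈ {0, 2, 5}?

Worklist (11 pops):
  #1 pop 0: in={} → {2} (was {}); enqueue []
  #2 pop 1: in={0,3} → {0,2,3} (was {}); enqueue []
  #3 pop 2: in={0,2,3} → {3} (was {}); enqueue [0]
  #4 pop 3: in={0,2,3} → {0,2,3} (was {0,3}); enqueue [1,2]
  #5 pop 4: in={2,3} → {} (no change)
  #6 pop 5: in={0,2,3} → {0,2} (was {}); enqueue [3,4]
  #7 pop 0: in={0,2,3} → {2} (no change)
  #8 pop 1: in={0,2,3} → {0,2,3} (no change)
  #9 pop 2: in={0,2,3} → {3} (no change)
  #10 pop 3: in={0,2,3} → {0,2,3} (no change)
  #11 pop 4: in={0,2,3} → {} (no change)

Fixpoint:
  val[0] = {2}
  val[1] = {0,2,3}
  val[2] = {3}
  val[3] = {0,2,3}
  val[4] = {}
  val[5] = {0,2}

{0,2,3}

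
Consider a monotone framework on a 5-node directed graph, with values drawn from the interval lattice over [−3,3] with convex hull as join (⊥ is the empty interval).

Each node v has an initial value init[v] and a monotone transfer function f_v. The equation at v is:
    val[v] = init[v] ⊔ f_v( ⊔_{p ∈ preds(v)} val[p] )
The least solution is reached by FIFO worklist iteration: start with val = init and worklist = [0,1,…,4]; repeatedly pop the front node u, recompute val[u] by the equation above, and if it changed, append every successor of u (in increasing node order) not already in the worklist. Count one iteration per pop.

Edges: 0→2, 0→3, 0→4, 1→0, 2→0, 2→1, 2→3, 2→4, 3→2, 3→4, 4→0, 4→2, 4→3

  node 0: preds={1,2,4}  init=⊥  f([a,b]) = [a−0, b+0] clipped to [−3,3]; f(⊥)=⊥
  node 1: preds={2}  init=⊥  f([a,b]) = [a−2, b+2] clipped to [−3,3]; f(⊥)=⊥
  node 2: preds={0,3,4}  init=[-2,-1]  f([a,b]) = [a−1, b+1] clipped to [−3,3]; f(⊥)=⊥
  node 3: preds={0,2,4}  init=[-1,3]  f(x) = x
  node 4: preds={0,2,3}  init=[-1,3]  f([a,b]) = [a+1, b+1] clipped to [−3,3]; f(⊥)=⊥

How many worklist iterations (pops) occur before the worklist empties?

11

Iteration log — 11 steps:
  step 1. node 0  ⊔preds=[-2,3]  new=[-2,3]  old=⊥  +wl: 
  step 2. node 1  ⊔preds=[-2,-1]  new=[-3,1]  old=⊥  +wl: 0
  step 3. node 2  ⊔preds=[-2,3]  new=[-3,3]  old=[-2,-1]  +wl: 1
  step 4. node 3  ⊔preds=[-3,3]  new=[-3,3]  old=[-1,3]  +wl: 2
  step 5. node 4  ⊔preds=[-3,3]  new=[-2,3]  old=[-1,3]  +wl: 3
  step 6. node 0  ⊔preds=[-3,3]  new=[-3,3]  old=[-2,3]  +wl: 4
  step 7. node 1  ⊔preds=[-3,3]  new=[-3,3]  old=[-3,1]  +wl: 0
  step 8. node 2  ⊔preds=[-3,3]  new=[-3,3]  stable
  step 9. node 3  ⊔preds=[-3,3]  new=[-3,3]  stable
  step 10. node 4  ⊔preds=[-3,3]  new=[-2,3]  stable
  step 11. node 0  ⊔preds=[-3,3]  new=[-3,3]  stable

Least fixpoint reached:
  node 0: [-3,3]
  node 1: [-3,3]
  node 2: [-3,3]
  node 3: [-3,3]
  node 4: [-2,3]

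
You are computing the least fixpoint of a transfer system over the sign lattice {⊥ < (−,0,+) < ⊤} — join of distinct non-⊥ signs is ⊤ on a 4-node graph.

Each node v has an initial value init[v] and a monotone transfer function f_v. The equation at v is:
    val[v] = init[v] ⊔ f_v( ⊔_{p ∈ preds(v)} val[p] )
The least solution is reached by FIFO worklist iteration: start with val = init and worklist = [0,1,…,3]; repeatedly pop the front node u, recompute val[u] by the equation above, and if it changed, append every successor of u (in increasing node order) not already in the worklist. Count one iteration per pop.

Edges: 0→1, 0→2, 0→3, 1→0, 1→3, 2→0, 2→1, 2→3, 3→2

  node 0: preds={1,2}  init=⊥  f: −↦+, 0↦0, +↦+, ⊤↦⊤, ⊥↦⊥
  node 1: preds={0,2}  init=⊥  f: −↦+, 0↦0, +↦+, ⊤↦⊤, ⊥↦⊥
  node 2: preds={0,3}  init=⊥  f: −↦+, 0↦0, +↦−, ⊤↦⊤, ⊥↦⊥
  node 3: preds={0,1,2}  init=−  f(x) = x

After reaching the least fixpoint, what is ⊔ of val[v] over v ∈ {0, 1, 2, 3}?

Iteration log — 13 steps:
  step 1. node 0  ⊔preds=⊥  new=⊥  stable
  step 2. node 1  ⊔preds=⊥  new=⊥  stable
  step 3. node 2  ⊔preds=−  new=+  old=⊥  +wl: 0,1
  step 4. node 3  ⊔preds=+  new=⊤  old=−  +wl: 2
  step 5. node 0  ⊔preds=+  new=+  old=⊥  +wl: 3
  step 6. node 1  ⊔preds=+  new=+  old=⊥  +wl: 0
  step 7. node 2  ⊔preds=⊤  new=⊤  old=+  +wl: 1
  step 8. node 3  ⊔preds=⊤  new=⊤  stable
  step 9. node 0  ⊔preds=⊤  new=⊤  old=+  +wl: 2,3
  step 10. node 1  ⊔preds=⊤  new=⊤  old=+  +wl: 0
  step 11. node 2  ⊔preds=⊤  new=⊤  stable
  step 12. node 3  ⊔preds=⊤  new=⊤  stable
  step 13. node 0  ⊔preds=⊤  new=⊤  stable

Least fixpoint reached:
  node 0: ⊤
  node 1: ⊤
  node 2: ⊤
  node 3: ⊤

⊤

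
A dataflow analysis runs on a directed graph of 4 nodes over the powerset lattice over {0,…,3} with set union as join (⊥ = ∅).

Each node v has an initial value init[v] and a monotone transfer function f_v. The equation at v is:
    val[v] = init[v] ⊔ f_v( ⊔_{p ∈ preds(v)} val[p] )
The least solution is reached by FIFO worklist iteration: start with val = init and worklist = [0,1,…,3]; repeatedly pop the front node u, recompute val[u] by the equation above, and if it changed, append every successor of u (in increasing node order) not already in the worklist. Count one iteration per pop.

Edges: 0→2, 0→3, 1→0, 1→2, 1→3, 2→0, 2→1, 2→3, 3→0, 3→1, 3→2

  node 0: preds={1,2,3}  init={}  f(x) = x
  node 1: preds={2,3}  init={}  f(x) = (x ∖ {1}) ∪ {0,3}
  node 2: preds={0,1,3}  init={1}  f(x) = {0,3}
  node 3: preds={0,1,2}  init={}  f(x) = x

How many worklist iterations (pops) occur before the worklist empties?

8

Worklist (8 pops):
  #1 pop 0: in={1} → {1} (was {}); enqueue []
  #2 pop 1: in={1} → {0,3} (was {}); enqueue [0]
  #3 pop 2: in={0,1,3} → {0,1,3} (was {1}); enqueue [1]
  #4 pop 3: in={0,1,3} → {0,1,3} (was {}); enqueue [2]
  #5 pop 0: in={0,1,3} → {0,1,3} (was {1}); enqueue [3]
  #6 pop 1: in={0,1,3} → {0,3} (no change)
  #7 pop 2: in={0,1,3} → {0,1,3} (no change)
  #8 pop 3: in={0,1,3} → {0,1,3} (no change)

Fixpoint:
  val[0] = {0,1,3}
  val[1] = {0,3}
  val[2] = {0,1,3}
  val[3] = {0,1,3}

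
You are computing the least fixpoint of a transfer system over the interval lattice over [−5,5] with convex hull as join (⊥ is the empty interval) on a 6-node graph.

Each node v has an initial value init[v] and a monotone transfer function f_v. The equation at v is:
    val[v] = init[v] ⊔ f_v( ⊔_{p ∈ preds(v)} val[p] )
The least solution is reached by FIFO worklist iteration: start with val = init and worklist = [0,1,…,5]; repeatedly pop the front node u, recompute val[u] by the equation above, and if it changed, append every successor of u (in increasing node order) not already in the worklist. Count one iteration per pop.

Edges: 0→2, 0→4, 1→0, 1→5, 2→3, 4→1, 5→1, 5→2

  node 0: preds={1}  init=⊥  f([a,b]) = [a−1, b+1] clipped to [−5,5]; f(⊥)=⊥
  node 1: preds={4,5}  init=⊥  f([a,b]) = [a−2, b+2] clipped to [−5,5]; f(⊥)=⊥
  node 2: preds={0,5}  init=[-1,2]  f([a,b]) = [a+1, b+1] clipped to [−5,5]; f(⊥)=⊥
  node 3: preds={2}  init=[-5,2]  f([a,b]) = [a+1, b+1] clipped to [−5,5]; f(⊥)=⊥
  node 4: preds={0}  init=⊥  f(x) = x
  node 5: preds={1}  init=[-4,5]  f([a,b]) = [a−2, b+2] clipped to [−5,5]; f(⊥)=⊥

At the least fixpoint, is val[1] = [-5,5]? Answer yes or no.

Trace (12 dequeues):
  [1] u=0 | in ⊥ | out ⊥ | ==
  [2] u=1 | in [-4,5] | out [-5,5] | prev ⊥ | push {0}
  [3] u=2 | in [-4,5] | out [-3,5] | prev [-1,2] | push {}
  [4] u=3 | in [-3,5] | out [-5,5] | prev [-5,2] | push {}
  [5] u=4 | in ⊥ | out ⊥ | ==
  [6] u=5 | in [-5,5] | out [-5,5] | prev [-4,5] | push {1,2}
  [7] u=0 | in [-5,5] | out [-5,5] | prev ⊥ | push {4}
  [8] u=1 | in [-5,5] | out [-5,5] | ==
  [9] u=2 | in [-5,5] | out [-4,5] | prev [-3,5] | push {3}
  [10] u=4 | in [-5,5] | out [-5,5] | prev ⊥ | push {1}
  [11] u=3 | in [-4,5] | out [-5,5] | ==
  [12] u=1 | in [-5,5] | out [-5,5] | ==

Converged values:
  [0] [-5,5]
  [1] [-5,5]
  [2] [-4,5]
  [3] [-5,5]
  [4] [-5,5]
  [5] [-5,5]

yes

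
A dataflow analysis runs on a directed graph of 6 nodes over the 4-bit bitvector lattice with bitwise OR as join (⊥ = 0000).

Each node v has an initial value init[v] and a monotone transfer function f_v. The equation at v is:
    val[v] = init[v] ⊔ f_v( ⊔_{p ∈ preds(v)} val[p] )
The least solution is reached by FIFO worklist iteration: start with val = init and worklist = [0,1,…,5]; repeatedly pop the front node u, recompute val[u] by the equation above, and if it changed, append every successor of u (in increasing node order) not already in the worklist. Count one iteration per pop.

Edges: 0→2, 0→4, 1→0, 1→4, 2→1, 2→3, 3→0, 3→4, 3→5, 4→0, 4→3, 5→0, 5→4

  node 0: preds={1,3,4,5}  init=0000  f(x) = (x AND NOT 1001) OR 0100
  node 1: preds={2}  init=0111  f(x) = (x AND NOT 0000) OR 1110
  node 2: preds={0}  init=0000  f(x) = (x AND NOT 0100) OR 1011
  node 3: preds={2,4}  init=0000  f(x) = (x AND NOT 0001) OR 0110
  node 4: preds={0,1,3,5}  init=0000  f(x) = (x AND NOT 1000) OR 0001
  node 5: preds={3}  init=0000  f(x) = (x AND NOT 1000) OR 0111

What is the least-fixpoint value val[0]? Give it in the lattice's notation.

Iteration log — 10 steps:
  step 1. node 0  ⊔preds=0111  new=0110  old=0000  +wl: 
  step 2. node 1  ⊔preds=0000  new=1111  old=0111  +wl: 0
  step 3. node 2  ⊔preds=0110  new=1011  old=0000  +wl: 1
  step 4. node 3  ⊔preds=1011  new=1110  old=0000  +wl: 
  step 5. node 4  ⊔preds=1111  new=0111  old=0000  +wl: 3
  step 6. node 5  ⊔preds=1110  new=0111  old=0000  +wl: 4
  step 7. node 0  ⊔preds=1111  new=0110  stable
  step 8. node 1  ⊔preds=1011  new=1111  stable
  step 9. node 3  ⊔preds=1111  new=1110  stable
  step 10. node 4  ⊔preds=1111  new=0111  stable

Least fixpoint reached:
  node 0: 0110
  node 1: 1111
  node 2: 1011
  node 3: 1110
  node 4: 0111
  node 5: 0111

0110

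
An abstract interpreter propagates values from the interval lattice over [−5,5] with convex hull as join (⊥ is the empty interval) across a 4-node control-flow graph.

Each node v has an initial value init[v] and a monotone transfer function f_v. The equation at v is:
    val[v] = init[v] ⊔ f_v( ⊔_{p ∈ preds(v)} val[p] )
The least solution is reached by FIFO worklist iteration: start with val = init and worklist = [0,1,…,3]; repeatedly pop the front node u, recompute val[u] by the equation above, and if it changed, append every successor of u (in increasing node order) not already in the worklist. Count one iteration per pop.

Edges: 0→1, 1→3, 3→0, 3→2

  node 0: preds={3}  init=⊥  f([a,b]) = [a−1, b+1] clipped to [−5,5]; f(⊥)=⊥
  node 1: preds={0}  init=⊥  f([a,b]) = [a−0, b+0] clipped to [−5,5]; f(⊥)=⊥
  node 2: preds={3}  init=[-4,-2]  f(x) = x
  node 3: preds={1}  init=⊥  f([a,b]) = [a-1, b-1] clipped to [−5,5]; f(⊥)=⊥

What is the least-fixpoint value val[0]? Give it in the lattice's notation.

⊥

Iteration log — 4 steps:
  step 1. node 0  ⊔preds=⊥  new=⊥  stable
  step 2. node 1  ⊔preds=⊥  new=⊥  stable
  step 3. node 2  ⊔preds=⊥  new=[-4,-2]  stable
  step 4. node 3  ⊔preds=⊥  new=⊥  stable

Least fixpoint reached:
  node 0: ⊥
  node 1: ⊥
  node 2: [-4,-2]
  node 3: ⊥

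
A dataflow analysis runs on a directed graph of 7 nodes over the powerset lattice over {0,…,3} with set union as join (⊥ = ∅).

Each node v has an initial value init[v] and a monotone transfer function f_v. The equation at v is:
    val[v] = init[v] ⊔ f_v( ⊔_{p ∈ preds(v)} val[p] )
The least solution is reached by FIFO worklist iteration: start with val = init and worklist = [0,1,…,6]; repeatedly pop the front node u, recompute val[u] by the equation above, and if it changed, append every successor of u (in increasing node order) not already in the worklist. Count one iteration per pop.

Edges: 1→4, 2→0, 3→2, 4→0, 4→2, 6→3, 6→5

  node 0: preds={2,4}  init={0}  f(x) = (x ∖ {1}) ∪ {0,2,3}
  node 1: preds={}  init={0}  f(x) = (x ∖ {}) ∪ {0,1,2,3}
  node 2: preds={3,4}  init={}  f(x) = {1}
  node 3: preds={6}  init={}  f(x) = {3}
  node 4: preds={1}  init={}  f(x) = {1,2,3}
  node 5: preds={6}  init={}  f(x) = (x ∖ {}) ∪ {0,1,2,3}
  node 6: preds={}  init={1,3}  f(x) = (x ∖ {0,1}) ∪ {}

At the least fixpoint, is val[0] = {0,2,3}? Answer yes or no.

Worklist (9 pops):
  #1 pop 0: in={} → {0,2,3} (was {0}); enqueue []
  #2 pop 1: in={} → {0,1,2,3} (was {0}); enqueue []
  #3 pop 2: in={} → {1} (was {}); enqueue [0]
  #4 pop 3: in={1,3} → {3} (was {}); enqueue [2]
  #5 pop 4: in={0,1,2,3} → {1,2,3} (was {}); enqueue []
  #6 pop 5: in={1,3} → {0,1,2,3} (was {}); enqueue []
  #7 pop 6: in={} → {1,3} (no change)
  #8 pop 0: in={1,2,3} → {0,2,3} (no change)
  #9 pop 2: in={1,2,3} → {1} (no change)

Fixpoint:
  val[0] = {0,2,3}
  val[1] = {0,1,2,3}
  val[2] = {1}
  val[3] = {3}
  val[4] = {1,2,3}
  val[5] = {0,1,2,3}
  val[6] = {1,3}

yes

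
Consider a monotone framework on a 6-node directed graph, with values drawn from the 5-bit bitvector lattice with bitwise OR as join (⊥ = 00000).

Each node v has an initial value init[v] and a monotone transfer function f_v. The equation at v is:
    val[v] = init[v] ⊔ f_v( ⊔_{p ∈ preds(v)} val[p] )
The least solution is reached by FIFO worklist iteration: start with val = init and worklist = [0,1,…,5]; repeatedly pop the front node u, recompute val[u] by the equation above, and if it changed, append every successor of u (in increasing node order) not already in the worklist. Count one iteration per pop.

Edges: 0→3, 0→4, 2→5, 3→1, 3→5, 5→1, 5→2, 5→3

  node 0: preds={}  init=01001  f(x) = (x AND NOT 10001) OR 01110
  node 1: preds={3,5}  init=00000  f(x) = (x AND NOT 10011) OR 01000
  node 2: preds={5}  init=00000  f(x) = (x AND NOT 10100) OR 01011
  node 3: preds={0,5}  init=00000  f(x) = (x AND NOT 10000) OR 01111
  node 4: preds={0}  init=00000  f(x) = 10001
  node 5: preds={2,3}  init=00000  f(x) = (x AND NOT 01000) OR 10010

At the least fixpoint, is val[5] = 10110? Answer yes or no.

Worklist (9 pops):
  #1 pop 0: in=00000 → 01111 (was 01001); enqueue []
  #2 pop 1: in=00000 → 01000 (was 00000); enqueue []
  #3 pop 2: in=00000 → 01011 (was 00000); enqueue []
  #4 pop 3: in=01111 → 01111 (was 00000); enqueue [1]
  #5 pop 4: in=01111 → 10001 (was 00000); enqueue []
  #6 pop 5: in=01111 → 10111 (was 00000); enqueue [2,3]
  #7 pop 1: in=11111 → 01100 (was 01000); enqueue []
  #8 pop 2: in=10111 → 01011 (no change)
  #9 pop 3: in=11111 → 01111 (no change)

Fixpoint:
  val[0] = 01111
  val[1] = 01100
  val[2] = 01011
  val[3] = 01111
  val[4] = 10001
  val[5] = 10111

no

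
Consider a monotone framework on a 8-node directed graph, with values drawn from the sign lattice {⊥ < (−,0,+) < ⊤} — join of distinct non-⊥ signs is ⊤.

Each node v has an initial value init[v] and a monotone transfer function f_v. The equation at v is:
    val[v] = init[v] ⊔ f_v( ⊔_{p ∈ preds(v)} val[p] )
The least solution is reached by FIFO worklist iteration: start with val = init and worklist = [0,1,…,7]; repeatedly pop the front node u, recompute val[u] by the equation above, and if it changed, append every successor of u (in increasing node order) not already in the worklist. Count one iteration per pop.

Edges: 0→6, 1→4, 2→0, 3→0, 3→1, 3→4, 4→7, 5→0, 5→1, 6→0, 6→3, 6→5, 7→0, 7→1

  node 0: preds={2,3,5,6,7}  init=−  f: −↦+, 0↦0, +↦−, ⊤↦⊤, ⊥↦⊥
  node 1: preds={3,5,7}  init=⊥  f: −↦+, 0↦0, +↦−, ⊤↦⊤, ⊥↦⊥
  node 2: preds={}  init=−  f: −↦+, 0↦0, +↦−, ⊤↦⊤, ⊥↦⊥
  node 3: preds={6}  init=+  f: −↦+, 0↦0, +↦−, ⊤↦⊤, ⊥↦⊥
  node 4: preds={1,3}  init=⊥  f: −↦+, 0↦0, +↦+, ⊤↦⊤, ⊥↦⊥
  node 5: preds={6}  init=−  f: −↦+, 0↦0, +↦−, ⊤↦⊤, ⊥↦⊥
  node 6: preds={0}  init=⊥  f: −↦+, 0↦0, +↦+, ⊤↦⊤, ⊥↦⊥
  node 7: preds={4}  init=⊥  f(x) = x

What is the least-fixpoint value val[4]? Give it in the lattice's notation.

⊤

Iteration log — 14 steps:
  step 1. node 0  ⊔preds=⊤  new=⊤  old=−  +wl: 
  step 2. node 1  ⊔preds=⊤  new=⊤  old=⊥  +wl: 
  step 3. node 2  ⊔preds=⊥  new=−  stable
  step 4. node 3  ⊔preds=⊥  new=+  stable
  step 5. node 4  ⊔preds=⊤  new=⊤  old=⊥  +wl: 
  step 6. node 5  ⊔preds=⊥  new=−  stable
  step 7. node 6  ⊔preds=⊤  new=⊤  old=⊥  +wl: 0,3,5
  step 8. node 7  ⊔preds=⊤  new=⊤  old=⊥  +wl: 1
  step 9. node 0  ⊔preds=⊤  new=⊤  stable
  step 10. node 3  ⊔preds=⊤  new=⊤  old=+  +wl: 0,4
  step 11. node 5  ⊔preds=⊤  new=⊤  old=−  +wl: 
  step 12. node 1  ⊔preds=⊤  new=⊤  stable
  step 13. node 0  ⊔preds=⊤  new=⊤  stable
  step 14. node 4  ⊔preds=⊤  new=⊤  stable

Least fixpoint reached:
  node 0: ⊤
  node 1: ⊤
  node 2: −
  node 3: ⊤
  node 4: ⊤
  node 5: ⊤
  node 6: ⊤
  node 7: ⊤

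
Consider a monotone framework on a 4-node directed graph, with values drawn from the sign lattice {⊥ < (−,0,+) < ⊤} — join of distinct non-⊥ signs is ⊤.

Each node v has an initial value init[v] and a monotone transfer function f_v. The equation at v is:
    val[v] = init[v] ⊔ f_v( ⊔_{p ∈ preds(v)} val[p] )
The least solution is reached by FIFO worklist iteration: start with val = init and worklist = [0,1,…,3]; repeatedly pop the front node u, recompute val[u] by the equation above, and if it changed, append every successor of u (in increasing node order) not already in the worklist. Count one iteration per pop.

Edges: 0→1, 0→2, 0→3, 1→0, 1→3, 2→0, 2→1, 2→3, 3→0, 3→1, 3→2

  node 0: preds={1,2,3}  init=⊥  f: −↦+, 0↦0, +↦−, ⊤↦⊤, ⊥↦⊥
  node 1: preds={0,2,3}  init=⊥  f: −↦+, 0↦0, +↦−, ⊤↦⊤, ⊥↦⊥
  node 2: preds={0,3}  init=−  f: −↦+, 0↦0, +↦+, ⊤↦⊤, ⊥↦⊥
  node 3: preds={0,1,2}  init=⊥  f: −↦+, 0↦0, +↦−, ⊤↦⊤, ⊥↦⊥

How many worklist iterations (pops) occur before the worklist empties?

Worklist (8 pops):
  #1 pop 0: in=− → + (was ⊥); enqueue []
  #2 pop 1: in=⊤ → ⊤ (was ⊥); enqueue [0]
  #3 pop 2: in=+ → ⊤ (was −); enqueue [1]
  #4 pop 3: in=⊤ → ⊤ (was ⊥); enqueue [2]
  #5 pop 0: in=⊤ → ⊤ (was +); enqueue [3]
  #6 pop 1: in=⊤ → ⊤ (no change)
  #7 pop 2: in=⊤ → ⊤ (no change)
  #8 pop 3: in=⊤ → ⊤ (no change)

Fixpoint:
  val[0] = ⊤
  val[1] = ⊤
  val[2] = ⊤
  val[3] = ⊤

8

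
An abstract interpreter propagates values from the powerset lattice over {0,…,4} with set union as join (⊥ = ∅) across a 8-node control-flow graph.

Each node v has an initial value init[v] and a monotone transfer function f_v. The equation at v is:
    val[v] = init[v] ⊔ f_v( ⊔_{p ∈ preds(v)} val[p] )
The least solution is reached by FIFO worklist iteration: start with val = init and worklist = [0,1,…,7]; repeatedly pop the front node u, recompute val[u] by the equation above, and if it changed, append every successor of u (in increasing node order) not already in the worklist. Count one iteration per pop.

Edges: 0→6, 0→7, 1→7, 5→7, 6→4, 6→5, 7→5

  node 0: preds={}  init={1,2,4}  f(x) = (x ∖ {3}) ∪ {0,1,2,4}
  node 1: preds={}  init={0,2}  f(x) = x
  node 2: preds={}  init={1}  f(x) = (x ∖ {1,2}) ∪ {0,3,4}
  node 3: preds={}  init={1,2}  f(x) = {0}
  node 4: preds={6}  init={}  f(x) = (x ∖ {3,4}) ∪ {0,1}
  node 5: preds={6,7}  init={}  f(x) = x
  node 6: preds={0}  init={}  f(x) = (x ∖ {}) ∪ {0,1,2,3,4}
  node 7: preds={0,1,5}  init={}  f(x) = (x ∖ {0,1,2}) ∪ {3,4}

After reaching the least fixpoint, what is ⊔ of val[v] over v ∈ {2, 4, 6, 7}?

{0,1,2,3,4}

Trace (11 dequeues):
  [1] u=0 | in {} | out {0,1,2,4} | prev {1,2,4} | push {}
  [2] u=1 | in {} | out {0,2} | ==
  [3] u=2 | in {} | out {0,1,3,4} | prev {1} | push {}
  [4] u=3 | in {} | out {0,1,2} | prev {1,2} | push {}
  [5] u=4 | in {} | out {0,1} | prev {} | push {}
  [6] u=5 | in {} | out {} | ==
  [7] u=6 | in {0,1,2,4} | out {0,1,2,3,4} | prev {} | push {4,5}
  [8] u=7 | in {0,1,2,4} | out {3,4} | prev {} | push {}
  [9] u=4 | in {0,1,2,3,4} | out {0,1,2} | prev {0,1} | push {}
  [10] u=5 | in {0,1,2,3,4} | out {0,1,2,3,4} | prev {} | push {7}
  [11] u=7 | in {0,1,2,3,4} | out {3,4} | ==

Converged values:
  [0] {0,1,2,4}
  [1] {0,2}
  [2] {0,1,3,4}
  [3] {0,1,2}
  [4] {0,1,2}
  [5] {0,1,2,3,4}
  [6] {0,1,2,3,4}
  [7] {3,4}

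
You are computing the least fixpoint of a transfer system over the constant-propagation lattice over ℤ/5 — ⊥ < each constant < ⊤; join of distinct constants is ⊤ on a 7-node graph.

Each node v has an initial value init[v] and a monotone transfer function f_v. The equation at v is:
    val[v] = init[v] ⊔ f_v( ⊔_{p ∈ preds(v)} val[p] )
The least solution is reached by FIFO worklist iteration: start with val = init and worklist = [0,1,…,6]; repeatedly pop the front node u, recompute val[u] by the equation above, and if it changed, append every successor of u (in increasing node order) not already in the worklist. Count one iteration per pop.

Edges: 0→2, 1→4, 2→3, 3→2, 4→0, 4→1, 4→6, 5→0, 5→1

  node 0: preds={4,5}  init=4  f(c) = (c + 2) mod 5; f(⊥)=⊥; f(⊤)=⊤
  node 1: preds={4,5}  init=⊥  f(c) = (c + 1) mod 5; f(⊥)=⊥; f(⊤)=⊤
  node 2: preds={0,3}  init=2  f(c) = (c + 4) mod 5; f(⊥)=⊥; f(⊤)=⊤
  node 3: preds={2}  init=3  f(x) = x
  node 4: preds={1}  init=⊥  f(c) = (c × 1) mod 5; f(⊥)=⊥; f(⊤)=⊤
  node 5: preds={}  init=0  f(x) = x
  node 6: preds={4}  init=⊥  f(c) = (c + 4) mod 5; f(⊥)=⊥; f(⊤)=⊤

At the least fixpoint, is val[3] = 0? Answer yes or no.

no

Worklist (14 pops):
  #1 pop 0: in=0 → ⊤ (was 4); enqueue []
  #2 pop 1: in=0 → 1 (was ⊥); enqueue []
  #3 pop 2: in=⊤ → ⊤ (was 2); enqueue []
  #4 pop 3: in=⊤ → ⊤ (was 3); enqueue [2]
  #5 pop 4: in=1 → 1 (was ⊥); enqueue [0,1]
  #6 pop 5: in=⊥ → 0 (no change)
  #7 pop 6: in=1 → 0 (was ⊥); enqueue []
  #8 pop 2: in=⊤ → ⊤ (no change)
  #9 pop 0: in=⊤ → ⊤ (no change)
  #10 pop 1: in=⊤ → ⊤ (was 1); enqueue [4]
  #11 pop 4: in=⊤ → ⊤ (was 1); enqueue [0,1,6]
  #12 pop 0: in=⊤ → ⊤ (no change)
  #13 pop 1: in=⊤ → ⊤ (no change)
  #14 pop 6: in=⊤ → ⊤ (was 0); enqueue []

Fixpoint:
  val[0] = ⊤
  val[1] = ⊤
  val[2] = ⊤
  val[3] = ⊤
  val[4] = ⊤
  val[5] = 0
  val[6] = ⊤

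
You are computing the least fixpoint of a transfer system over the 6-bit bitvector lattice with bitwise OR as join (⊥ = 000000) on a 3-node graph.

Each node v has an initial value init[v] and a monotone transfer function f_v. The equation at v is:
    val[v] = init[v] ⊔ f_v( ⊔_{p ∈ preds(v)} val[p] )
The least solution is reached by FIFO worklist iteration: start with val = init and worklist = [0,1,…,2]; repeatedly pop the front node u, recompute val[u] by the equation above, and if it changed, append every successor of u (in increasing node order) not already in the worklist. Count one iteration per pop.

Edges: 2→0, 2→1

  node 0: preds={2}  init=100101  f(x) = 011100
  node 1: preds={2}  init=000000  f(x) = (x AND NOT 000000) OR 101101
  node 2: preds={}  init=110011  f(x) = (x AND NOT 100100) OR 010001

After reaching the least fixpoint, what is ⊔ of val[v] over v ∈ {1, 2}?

111111

Worklist (3 pops):
  #1 pop 0: in=110011 → 111101 (was 100101); enqueue []
  #2 pop 1: in=110011 → 111111 (was 000000); enqueue []
  #3 pop 2: in=000000 → 110011 (no change)

Fixpoint:
  val[0] = 111101
  val[1] = 111111
  val[2] = 110011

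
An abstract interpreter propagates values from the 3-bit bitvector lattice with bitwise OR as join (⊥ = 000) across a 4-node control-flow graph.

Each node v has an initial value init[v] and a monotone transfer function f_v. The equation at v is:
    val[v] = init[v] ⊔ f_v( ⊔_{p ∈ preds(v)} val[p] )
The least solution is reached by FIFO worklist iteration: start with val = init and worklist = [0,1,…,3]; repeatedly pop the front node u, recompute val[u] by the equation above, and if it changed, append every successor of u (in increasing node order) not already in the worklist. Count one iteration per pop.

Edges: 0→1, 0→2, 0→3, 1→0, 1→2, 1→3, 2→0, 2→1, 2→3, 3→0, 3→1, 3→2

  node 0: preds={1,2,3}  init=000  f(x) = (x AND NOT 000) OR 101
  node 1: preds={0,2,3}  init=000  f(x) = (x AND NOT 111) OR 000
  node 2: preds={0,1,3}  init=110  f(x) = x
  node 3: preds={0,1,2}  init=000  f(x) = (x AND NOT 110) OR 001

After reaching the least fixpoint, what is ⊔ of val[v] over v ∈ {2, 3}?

Iteration log — 7 steps:
  step 1. node 0  ⊔preds=110  new=111  old=000  +wl: 
  step 2. node 1  ⊔preds=111  new=000  stable
  step 3. node 2  ⊔preds=111  new=111  old=110  +wl: 0,1
  step 4. node 3  ⊔preds=111  new=001  old=000  +wl: 2
  step 5. node 0  ⊔preds=111  new=111  stable
  step 6. node 1  ⊔preds=111  new=000  stable
  step 7. node 2  ⊔preds=111  new=111  stable

Least fixpoint reached:
  node 0: 111
  node 1: 000
  node 2: 111
  node 3: 001

111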